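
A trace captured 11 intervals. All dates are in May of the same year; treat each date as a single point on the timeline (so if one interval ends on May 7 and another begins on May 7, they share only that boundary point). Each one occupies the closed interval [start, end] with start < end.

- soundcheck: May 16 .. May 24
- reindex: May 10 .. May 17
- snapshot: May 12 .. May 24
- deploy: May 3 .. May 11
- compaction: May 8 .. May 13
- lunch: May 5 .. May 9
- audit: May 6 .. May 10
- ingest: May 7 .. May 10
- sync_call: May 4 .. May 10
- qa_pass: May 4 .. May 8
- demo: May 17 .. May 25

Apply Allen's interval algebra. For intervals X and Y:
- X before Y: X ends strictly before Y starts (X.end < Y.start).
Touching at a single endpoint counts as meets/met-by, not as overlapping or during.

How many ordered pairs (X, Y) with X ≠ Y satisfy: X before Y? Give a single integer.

22

Checking all 110 ordered pairs for relation 'before'; matching pairs in alphabetical order:
(audit, demo): audit before demo ✓
(audit, snapshot): audit before snapshot ✓
(audit, soundcheck): audit before soundcheck ✓
(compaction, demo): compaction before demo ✓
(compaction, soundcheck): compaction before soundcheck ✓
(deploy, demo): deploy before demo ✓
(deploy, snapshot): deploy before snapshot ✓
(deploy, soundcheck): deploy before soundcheck ✓
(ingest, demo): ingest before demo ✓
(ingest, snapshot): ingest before snapshot ✓
(ingest, soundcheck): ingest before soundcheck ✓
(lunch, demo): lunch before demo ✓
(lunch, reindex): lunch before reindex ✓
(lunch, snapshot): lunch before snapshot ✓
(lunch, soundcheck): lunch before soundcheck ✓
(qa_pass, demo): qa_pass before demo ✓
(qa_pass, reindex): qa_pass before reindex ✓
(qa_pass, snapshot): qa_pass before snapshot ✓
(qa_pass, soundcheck): qa_pass before soundcheck ✓
(sync_call, demo): sync_call before demo ✓
(sync_call, snapshot): sync_call before snapshot ✓
(sync_call, soundcheck): sync_call before soundcheck ✓
Count: 22.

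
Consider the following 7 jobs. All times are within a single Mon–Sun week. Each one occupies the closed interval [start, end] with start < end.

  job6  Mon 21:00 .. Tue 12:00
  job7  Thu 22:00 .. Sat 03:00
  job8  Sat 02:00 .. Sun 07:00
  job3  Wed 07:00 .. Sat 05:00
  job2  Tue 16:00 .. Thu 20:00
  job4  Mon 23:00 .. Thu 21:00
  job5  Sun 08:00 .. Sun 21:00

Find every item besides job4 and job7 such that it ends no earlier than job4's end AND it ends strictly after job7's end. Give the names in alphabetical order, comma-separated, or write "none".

job3, job5, job8

Conditions: its end is no earlier than job4's end (X.end >= Thu 21:00) AND its end is strictly after job7's end (X.end > Sat 03:00).
job2: end Thu 20:00 >= Thu 21:00? ✗; end Thu 20:00 > Sat 03:00? ✗ → no.
job3: end Sat 05:00 >= Thu 21:00? ✓; end Sat 05:00 > Sat 03:00? ✓ → yes.
job5: end Sun 21:00 >= Thu 21:00? ✓; end Sun 21:00 > Sat 03:00? ✓ → yes.
job6: end Tue 12:00 >= Thu 21:00? ✗; end Tue 12:00 > Sat 03:00? ✗ → no.
job8: end Sun 07:00 >= Thu 21:00? ✓; end Sun 07:00 > Sat 03:00? ✓ → yes.
Result: job3, job5, job8.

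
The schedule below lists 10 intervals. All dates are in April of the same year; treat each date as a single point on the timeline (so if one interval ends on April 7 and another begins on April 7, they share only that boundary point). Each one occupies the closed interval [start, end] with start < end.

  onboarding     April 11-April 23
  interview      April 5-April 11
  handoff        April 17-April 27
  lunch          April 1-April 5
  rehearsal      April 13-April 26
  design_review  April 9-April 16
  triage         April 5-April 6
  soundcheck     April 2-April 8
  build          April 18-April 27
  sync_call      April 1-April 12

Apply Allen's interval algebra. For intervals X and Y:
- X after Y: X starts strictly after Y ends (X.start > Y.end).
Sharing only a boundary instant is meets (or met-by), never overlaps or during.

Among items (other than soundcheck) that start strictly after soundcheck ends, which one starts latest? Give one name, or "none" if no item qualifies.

build

Target soundcheck = [April 2, April 8].
build [April 18, April 27] → after → candidate.
design_review [April 9, April 16] → after → candidate.
handoff [April 17, April 27] → after → candidate.
interview [April 5, April 11] → overlapped-by → excluded.
lunch [April 1, April 5] → overlaps → excluded.
onboarding [April 11, April 23] → after → candidate.
rehearsal [April 13, April 26] → after → candidate.
sync_call [April 1, April 12] → contains → excluded.
triage [April 5, April 6] → during → excluded.
Among candidates, latest start is April 18 → build.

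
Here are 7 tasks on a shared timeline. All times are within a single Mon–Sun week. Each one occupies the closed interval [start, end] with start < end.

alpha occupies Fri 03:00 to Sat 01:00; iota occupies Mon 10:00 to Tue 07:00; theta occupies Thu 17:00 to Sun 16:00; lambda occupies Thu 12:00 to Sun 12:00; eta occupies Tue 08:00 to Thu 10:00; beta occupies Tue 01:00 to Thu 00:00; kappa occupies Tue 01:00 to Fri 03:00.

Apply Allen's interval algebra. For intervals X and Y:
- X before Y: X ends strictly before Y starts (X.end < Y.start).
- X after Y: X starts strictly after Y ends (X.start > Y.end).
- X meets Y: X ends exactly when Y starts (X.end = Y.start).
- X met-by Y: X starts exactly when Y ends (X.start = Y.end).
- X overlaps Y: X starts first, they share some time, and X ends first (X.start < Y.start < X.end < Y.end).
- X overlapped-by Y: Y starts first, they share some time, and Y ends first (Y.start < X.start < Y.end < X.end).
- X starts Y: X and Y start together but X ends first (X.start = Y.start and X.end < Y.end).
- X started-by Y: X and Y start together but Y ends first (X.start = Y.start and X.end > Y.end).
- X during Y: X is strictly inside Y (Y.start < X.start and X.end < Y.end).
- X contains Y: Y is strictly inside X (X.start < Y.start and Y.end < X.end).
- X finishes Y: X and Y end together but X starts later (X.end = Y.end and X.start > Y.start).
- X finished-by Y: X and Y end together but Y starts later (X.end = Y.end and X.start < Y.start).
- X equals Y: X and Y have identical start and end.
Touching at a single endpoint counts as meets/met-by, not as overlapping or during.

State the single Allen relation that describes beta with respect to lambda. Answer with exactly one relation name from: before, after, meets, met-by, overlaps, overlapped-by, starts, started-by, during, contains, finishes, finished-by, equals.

beta = [Tue 01:00, Thu 00:00]; lambda = [Thu 12:00, Sun 12:00].
Compare endpoints: beta.start < lambda.start, beta.start < lambda.end, beta.end < lambda.start, beta.end < lambda.end.
That pattern is 'before'.

before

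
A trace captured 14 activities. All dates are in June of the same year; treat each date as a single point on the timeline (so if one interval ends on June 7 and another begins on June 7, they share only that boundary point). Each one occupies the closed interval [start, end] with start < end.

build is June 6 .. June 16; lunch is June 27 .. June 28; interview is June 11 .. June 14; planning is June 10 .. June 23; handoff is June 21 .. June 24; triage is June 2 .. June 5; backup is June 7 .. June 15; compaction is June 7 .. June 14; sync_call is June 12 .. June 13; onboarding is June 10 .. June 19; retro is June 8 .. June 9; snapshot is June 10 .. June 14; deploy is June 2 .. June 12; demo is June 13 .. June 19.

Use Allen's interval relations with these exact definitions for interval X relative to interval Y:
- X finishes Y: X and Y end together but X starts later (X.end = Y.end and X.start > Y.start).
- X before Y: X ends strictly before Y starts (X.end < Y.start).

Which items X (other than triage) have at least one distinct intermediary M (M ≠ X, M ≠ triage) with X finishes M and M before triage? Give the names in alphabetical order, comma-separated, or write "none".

Target triage = [June 2, June 5].
Intermediaries M with M before triage: none.
Union: none.

none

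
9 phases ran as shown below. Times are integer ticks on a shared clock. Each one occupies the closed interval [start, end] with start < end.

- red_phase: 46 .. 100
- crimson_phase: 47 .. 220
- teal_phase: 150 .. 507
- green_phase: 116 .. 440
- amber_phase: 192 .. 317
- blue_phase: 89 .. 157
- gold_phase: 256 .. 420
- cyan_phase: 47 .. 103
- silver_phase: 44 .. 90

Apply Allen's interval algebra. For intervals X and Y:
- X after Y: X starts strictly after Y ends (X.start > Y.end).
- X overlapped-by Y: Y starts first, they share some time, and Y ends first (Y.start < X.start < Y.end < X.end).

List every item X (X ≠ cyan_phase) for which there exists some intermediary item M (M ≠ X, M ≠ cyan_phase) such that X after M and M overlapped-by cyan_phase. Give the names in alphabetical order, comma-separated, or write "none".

Target cyan_phase = [47, 103].
Intermediaries M with M overlapped-by cyan_phase: blue_phase.
Via blue_phase — items with X after blue_phase: amber_phase, gold_phase.
Union: amber_phase, gold_phase.

amber_phase, gold_phase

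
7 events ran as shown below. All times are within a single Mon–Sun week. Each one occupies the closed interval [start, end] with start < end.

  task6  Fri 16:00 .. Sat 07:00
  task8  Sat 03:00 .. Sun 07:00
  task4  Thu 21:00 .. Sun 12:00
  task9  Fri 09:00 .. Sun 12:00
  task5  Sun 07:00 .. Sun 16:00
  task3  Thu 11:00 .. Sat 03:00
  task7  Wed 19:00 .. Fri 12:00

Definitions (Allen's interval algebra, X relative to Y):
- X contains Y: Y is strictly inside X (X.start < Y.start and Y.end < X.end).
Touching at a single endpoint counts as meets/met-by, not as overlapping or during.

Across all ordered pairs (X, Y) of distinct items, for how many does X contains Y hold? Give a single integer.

Checking all 42 ordered pairs for relation 'contains'; matching pairs in alphabetical order:
(task4, task6): task4 contains task6 ✓
(task4, task8): task4 contains task8 ✓
(task9, task6): task9 contains task6 ✓
(task9, task8): task9 contains task8 ✓
Count: 4.

4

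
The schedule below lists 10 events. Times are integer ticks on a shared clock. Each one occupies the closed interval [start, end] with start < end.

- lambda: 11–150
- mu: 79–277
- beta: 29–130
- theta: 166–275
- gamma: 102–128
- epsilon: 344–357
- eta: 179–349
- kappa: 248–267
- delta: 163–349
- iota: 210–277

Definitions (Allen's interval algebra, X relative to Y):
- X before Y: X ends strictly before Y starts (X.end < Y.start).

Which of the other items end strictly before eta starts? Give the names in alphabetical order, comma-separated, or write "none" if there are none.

Target eta = [179, 349].
beta [29, 130] → before → yes.
delta [163, 349] → finished-by → no.
epsilon [344, 357] → overlapped-by → no.
gamma [102, 128] → before → yes.
iota [210, 277] → during → no.
kappa [248, 267] → during → no.
lambda [11, 150] → before → yes.
mu [79, 277] → overlaps → no.
theta [166, 275] → overlaps → no.
Result: beta, gamma, lambda.

beta, gamma, lambda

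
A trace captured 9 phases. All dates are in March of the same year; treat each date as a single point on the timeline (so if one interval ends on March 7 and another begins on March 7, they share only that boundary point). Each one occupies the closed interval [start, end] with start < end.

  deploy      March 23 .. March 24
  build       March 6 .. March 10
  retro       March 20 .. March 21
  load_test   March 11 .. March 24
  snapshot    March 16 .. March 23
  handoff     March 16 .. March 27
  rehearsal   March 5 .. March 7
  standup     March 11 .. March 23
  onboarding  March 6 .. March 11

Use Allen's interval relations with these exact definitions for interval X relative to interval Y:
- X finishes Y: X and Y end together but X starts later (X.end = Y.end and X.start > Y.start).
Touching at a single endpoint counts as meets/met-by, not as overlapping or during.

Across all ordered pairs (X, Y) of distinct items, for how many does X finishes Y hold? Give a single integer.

2

Checking all 72 ordered pairs for relation 'finishes'; matching pairs in alphabetical order:
(deploy, load_test): deploy finishes load_test ✓
(snapshot, standup): snapshot finishes standup ✓
Count: 2.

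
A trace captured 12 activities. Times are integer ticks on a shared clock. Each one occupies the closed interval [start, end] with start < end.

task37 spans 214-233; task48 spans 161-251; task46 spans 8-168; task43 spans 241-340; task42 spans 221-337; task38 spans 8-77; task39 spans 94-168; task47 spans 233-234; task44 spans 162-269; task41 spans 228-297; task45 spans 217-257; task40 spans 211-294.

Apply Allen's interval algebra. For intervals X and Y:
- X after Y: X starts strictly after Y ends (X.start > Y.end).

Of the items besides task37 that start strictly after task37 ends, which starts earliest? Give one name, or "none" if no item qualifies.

task43

Target task37 = [214, 233].
task38 [8, 77] → before → excluded.
task39 [94, 168] → before → excluded.
task40 [211, 294] → contains → excluded.
task41 [228, 297] → overlapped-by → excluded.
task42 [221, 337] → overlapped-by → excluded.
task43 [241, 340] → after → candidate.
task44 [162, 269] → contains → excluded.
task45 [217, 257] → overlapped-by → excluded.
task46 [8, 168] → before → excluded.
task47 [233, 234] → met-by → excluded.
task48 [161, 251] → contains → excluded.
Among candidates, earliest start is 241 → task43.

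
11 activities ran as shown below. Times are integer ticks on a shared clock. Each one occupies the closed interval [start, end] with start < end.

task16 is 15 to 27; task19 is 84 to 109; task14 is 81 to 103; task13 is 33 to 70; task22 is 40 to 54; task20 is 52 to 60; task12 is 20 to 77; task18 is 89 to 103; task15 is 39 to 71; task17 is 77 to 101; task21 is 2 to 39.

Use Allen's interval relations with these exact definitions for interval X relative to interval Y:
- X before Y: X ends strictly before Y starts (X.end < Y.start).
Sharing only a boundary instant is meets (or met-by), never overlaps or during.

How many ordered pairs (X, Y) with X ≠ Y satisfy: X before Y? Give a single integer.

Checking all 110 ordered pairs for relation 'before'; matching pairs in alphabetical order:
(task12, task14): task12 before task14 ✓
(task12, task18): task12 before task18 ✓
(task12, task19): task12 before task19 ✓
(task13, task14): task13 before task14 ✓
(task13, task17): task13 before task17 ✓
(task13, task18): task13 before task18 ✓
(task13, task19): task13 before task19 ✓
(task15, task14): task15 before task14 ✓
(task15, task17): task15 before task17 ✓
(task15, task18): task15 before task18 ✓
(task15, task19): task15 before task19 ✓
(task16, task13): task16 before task13 ✓
(task16, task14): task16 before task14 ✓
(task16, task15): task16 before task15 ✓
(task16, task17): task16 before task17 ✓
(task16, task18): task16 before task18 ✓
(task16, task19): task16 before task19 ✓
(task16, task20): task16 before task20 ✓
(task16, task22): task16 before task22 ✓
(task20, task14): task20 before task14 ✓
(task20, task17): task20 before task17 ✓
(task20, task18): task20 before task18 ✓
(task20, task19): task20 before task19 ✓
(task21, task14): task21 before task14 ✓
... plus 9 further pairs not listed.
Count: 33.

33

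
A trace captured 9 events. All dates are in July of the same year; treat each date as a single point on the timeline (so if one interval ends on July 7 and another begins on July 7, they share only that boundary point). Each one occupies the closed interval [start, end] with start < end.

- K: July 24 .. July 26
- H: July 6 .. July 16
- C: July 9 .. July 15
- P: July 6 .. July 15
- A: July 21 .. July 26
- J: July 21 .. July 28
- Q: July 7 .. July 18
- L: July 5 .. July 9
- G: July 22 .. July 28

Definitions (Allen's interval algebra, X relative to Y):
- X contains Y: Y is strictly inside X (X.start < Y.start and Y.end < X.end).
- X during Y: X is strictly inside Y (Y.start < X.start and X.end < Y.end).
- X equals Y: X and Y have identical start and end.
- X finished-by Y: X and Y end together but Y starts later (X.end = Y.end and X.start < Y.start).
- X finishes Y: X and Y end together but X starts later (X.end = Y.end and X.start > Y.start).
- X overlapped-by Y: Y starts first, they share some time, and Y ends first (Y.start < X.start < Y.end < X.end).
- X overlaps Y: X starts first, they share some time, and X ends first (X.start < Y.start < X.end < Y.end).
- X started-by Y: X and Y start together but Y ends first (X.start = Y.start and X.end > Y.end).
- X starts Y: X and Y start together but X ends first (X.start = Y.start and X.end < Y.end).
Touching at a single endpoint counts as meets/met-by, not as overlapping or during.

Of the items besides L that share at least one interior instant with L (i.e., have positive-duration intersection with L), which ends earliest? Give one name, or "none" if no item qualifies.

Target L = [July 5, July 9].
A [July 21, July 26] → after → excluded.
C [July 9, July 15] → met-by → excluded.
G [July 22, July 28] → after → excluded.
H [July 6, July 16] → overlapped-by → candidate.
J [July 21, July 28] → after → excluded.
K [July 24, July 26] → after → excluded.
P [July 6, July 15] → overlapped-by → candidate.
Q [July 7, July 18] → overlapped-by → candidate.
Among candidates, earliest end is July 15 → P.

P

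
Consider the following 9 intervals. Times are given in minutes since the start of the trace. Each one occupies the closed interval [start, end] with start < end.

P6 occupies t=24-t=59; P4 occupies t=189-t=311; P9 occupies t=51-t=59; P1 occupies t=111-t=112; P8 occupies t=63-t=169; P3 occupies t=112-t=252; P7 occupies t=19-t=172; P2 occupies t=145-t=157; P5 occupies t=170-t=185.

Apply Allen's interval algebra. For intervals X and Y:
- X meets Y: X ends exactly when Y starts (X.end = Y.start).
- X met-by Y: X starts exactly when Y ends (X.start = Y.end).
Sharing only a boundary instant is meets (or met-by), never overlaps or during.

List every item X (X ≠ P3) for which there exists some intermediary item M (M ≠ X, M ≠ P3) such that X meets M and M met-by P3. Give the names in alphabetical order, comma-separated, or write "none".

Target P3 = [t=112, t=252].
Intermediaries M with M met-by P3: none.
Union: none.

none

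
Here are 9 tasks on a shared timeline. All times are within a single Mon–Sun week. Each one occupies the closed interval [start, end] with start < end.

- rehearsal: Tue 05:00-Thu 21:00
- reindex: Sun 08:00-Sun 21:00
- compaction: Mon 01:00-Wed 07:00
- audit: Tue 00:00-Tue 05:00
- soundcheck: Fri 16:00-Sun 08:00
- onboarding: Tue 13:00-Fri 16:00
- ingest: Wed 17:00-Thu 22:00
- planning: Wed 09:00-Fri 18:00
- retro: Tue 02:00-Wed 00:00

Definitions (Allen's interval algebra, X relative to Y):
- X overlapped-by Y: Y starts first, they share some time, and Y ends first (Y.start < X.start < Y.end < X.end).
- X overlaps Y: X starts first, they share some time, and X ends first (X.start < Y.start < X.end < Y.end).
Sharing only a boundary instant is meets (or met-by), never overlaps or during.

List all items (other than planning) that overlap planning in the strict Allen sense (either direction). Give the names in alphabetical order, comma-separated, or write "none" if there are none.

Target planning = [Wed 09:00, Fri 18:00].
audit [Tue 00:00, Tue 05:00] → before → no.
compaction [Mon 01:00, Wed 07:00] → before → no.
ingest [Wed 17:00, Thu 22:00] → during → no.
onboarding [Tue 13:00, Fri 16:00] → overlaps → yes.
rehearsal [Tue 05:00, Thu 21:00] → overlaps → yes.
reindex [Sun 08:00, Sun 21:00] → after → no.
retro [Tue 02:00, Wed 00:00] → before → no.
soundcheck [Fri 16:00, Sun 08:00] → overlapped-by → yes.
Result: onboarding, rehearsal, soundcheck.

onboarding, rehearsal, soundcheck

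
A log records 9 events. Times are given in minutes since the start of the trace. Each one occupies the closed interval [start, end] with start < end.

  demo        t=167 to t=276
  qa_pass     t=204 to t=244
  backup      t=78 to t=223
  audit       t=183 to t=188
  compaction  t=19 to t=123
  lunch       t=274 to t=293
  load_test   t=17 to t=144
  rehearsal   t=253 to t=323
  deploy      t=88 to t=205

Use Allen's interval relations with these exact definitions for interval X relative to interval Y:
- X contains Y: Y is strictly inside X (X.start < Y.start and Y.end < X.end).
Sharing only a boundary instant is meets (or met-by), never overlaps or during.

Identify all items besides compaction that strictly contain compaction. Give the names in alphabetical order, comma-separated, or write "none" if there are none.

load_test

Target compaction = [t=19, t=123].
audit [t=183, t=188] → after → no.
backup [t=78, t=223] → overlapped-by → no.
demo [t=167, t=276] → after → no.
deploy [t=88, t=205] → overlapped-by → no.
load_test [t=17, t=144] → contains → yes.
lunch [t=274, t=293] → after → no.
qa_pass [t=204, t=244] → after → no.
rehearsal [t=253, t=323] → after → no.
Result: load_test.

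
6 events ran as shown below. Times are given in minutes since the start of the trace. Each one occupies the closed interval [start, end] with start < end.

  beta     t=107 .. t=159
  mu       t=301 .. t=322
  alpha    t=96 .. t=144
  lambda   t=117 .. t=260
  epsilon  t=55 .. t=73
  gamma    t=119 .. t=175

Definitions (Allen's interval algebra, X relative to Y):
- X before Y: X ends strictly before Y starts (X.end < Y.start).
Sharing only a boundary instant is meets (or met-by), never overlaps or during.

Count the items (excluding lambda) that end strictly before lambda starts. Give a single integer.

Target lambda = [t=117, t=260].
alpha [t=96, t=144] → overlaps → no.
beta [t=107, t=159] → overlaps → no.
epsilon [t=55, t=73] → before → counts.
gamma [t=119, t=175] → during → no.
mu [t=301, t=322] → after → no.
Total: 1.

1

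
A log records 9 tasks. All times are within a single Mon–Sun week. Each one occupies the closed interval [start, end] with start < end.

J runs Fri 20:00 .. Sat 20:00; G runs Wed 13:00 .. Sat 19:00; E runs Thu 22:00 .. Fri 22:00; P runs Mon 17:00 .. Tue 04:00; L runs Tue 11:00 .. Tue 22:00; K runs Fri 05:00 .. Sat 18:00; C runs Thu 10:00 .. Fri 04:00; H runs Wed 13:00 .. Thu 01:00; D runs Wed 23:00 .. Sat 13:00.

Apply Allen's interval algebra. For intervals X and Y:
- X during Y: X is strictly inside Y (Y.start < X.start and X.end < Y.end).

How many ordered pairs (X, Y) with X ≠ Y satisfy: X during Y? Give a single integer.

Checking all 72 ordered pairs for relation 'during'; matching pairs in alphabetical order:
(C, D): C during D ✓
(C, G): C during G ✓
(D, G): D during G ✓
(E, D): E during D ✓
(E, G): E during G ✓
(K, G): K during G ✓
Count: 6.

6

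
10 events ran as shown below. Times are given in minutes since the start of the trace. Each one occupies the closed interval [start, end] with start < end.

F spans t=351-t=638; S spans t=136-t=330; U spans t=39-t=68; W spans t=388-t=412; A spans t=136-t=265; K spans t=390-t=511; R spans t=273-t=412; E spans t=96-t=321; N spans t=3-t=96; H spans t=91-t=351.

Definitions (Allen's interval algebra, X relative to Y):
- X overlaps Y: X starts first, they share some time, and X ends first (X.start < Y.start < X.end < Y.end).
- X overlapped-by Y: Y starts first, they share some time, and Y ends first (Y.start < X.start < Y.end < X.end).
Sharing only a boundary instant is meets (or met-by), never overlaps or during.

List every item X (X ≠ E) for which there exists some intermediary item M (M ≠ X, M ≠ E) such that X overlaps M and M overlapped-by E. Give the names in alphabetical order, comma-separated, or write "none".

H, S

Target E = [t=96, t=321].
Intermediaries M with M overlapped-by E: R, S.
Via R — items with X overlaps R: H, S.
Via S — items with X overlaps S: none.
Union: H, S.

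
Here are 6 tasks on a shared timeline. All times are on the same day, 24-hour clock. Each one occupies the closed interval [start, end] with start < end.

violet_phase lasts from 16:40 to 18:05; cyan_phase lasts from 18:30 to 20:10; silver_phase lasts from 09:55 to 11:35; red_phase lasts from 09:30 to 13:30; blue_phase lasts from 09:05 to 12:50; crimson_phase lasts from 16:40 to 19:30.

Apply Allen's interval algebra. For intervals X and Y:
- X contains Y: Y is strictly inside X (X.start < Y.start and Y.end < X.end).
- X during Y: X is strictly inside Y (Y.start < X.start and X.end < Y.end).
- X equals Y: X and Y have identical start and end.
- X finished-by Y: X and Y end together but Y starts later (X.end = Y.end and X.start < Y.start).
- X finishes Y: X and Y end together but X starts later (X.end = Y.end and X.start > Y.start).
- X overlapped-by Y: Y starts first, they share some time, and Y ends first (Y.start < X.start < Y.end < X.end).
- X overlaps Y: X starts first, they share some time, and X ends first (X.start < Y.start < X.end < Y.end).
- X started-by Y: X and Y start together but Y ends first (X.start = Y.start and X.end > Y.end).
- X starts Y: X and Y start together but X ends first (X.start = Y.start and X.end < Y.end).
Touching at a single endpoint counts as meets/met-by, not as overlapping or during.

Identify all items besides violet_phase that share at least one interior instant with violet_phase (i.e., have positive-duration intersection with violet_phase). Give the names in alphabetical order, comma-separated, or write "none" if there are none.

Target violet_phase = [16:40, 18:05].
blue_phase [09:05, 12:50] → before → no.
crimson_phase [16:40, 19:30] → started-by → yes.
cyan_phase [18:30, 20:10] → after → no.
red_phase [09:30, 13:30] → before → no.
silver_phase [09:55, 11:35] → before → no.
Result: crimson_phase.

crimson_phase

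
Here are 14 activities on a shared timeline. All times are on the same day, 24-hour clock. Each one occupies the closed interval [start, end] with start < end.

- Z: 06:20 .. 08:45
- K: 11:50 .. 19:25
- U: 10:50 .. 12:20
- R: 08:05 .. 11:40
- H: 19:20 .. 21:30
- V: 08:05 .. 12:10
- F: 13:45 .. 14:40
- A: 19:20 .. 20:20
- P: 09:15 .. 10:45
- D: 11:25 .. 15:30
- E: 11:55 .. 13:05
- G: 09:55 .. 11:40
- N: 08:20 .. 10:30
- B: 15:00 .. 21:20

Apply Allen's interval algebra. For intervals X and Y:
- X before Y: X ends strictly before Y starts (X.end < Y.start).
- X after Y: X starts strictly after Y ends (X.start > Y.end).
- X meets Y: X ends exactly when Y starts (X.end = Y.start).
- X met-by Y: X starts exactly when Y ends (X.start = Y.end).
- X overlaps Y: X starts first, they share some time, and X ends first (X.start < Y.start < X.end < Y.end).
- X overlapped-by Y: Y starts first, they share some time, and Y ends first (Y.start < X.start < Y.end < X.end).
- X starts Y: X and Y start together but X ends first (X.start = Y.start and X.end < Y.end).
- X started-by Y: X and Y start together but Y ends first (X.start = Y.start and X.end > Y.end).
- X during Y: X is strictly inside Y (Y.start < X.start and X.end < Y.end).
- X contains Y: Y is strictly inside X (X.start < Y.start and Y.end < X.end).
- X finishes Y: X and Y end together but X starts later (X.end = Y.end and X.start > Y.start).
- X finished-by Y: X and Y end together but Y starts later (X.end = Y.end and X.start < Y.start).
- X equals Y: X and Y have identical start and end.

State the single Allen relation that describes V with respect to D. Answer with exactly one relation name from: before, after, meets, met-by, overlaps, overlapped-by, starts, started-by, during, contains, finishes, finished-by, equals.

V = [08:05, 12:10]; D = [11:25, 15:30].
Compare endpoints: V.start < D.start, V.start < D.end, V.end > D.start, V.end < D.end.
That pattern is 'overlaps'.

overlaps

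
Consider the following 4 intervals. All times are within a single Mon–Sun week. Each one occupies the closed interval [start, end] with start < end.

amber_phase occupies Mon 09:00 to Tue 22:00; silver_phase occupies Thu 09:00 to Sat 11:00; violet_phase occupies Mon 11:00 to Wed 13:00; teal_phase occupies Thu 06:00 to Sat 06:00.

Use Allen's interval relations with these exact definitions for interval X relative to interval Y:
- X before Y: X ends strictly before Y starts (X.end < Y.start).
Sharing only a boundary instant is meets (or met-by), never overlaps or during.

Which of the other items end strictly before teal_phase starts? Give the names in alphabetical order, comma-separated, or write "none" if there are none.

amber_phase, violet_phase

Target teal_phase = [Thu 06:00, Sat 06:00].
amber_phase [Mon 09:00, Tue 22:00] → before → yes.
silver_phase [Thu 09:00, Sat 11:00] → overlapped-by → no.
violet_phase [Mon 11:00, Wed 13:00] → before → yes.
Result: amber_phase, violet_phase.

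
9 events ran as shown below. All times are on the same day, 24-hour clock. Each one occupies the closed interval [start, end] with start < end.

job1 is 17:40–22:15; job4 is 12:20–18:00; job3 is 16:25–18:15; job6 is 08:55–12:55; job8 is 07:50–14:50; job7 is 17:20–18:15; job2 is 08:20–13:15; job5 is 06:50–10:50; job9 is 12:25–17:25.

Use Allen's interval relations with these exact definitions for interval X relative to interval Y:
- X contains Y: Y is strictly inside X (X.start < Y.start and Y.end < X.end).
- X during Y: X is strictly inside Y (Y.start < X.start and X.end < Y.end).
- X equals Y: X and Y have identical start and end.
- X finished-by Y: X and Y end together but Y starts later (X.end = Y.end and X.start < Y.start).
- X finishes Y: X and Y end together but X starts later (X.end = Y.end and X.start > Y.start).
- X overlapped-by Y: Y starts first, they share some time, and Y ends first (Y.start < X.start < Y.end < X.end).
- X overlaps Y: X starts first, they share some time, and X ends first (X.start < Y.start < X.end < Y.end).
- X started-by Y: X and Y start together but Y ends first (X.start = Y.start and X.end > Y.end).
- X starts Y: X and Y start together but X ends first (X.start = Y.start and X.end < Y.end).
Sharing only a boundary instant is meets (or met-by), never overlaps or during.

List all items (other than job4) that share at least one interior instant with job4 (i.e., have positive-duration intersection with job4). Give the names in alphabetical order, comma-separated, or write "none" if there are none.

job1, job2, job3, job6, job7, job8, job9

Target job4 = [12:20, 18:00].
job1 [17:40, 22:15] → overlapped-by → yes.
job2 [08:20, 13:15] → overlaps → yes.
job3 [16:25, 18:15] → overlapped-by → yes.
job5 [06:50, 10:50] → before → no.
job6 [08:55, 12:55] → overlaps → yes.
job7 [17:20, 18:15] → overlapped-by → yes.
job8 [07:50, 14:50] → overlaps → yes.
job9 [12:25, 17:25] → during → yes.
Result: job1, job2, job3, job6, job7, job8, job9.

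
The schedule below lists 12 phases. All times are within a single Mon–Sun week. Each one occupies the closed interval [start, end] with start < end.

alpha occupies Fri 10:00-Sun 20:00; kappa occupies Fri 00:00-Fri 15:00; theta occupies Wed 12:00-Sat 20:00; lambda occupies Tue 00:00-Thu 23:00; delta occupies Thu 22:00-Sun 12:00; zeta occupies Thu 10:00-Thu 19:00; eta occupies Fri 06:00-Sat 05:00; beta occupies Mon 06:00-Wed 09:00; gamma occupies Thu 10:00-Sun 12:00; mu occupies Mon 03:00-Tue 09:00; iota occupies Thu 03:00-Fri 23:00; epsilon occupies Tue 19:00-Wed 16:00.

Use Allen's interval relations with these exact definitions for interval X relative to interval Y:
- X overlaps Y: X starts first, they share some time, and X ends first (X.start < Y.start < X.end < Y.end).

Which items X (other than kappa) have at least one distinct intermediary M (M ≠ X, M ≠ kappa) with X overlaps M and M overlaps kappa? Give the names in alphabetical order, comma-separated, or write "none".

none

Target kappa = [Fri 00:00, Fri 15:00].
Intermediaries M with M overlaps kappa: none.
Union: none.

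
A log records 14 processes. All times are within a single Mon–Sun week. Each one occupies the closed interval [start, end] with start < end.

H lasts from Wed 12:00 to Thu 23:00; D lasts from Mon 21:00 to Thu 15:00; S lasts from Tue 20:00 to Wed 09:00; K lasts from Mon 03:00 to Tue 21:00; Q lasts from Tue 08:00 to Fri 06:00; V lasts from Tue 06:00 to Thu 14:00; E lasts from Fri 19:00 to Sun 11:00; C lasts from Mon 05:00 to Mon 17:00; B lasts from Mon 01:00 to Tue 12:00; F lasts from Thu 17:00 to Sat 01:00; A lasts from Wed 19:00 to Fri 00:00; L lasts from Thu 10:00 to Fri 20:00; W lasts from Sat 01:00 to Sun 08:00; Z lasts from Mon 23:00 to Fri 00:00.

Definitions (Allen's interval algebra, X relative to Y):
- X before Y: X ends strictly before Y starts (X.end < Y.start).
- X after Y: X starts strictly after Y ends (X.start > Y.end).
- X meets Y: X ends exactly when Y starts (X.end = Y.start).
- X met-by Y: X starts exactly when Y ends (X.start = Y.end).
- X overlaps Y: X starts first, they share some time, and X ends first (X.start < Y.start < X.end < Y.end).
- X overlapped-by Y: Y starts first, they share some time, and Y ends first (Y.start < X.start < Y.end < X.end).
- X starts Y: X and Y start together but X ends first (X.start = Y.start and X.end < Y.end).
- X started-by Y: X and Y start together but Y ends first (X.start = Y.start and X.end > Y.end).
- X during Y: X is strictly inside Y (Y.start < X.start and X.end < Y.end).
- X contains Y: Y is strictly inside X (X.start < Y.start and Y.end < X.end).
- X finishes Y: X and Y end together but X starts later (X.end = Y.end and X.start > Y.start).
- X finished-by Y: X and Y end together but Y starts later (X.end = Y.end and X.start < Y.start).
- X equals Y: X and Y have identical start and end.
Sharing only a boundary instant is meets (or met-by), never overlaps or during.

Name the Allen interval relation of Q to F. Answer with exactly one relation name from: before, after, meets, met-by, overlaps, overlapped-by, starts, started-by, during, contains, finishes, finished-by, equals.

Q = [Tue 08:00, Fri 06:00]; F = [Thu 17:00, Sat 01:00].
Compare endpoints: Q.start < F.start, Q.start < F.end, Q.end > F.start, Q.end < F.end.
That pattern is 'overlaps'.

overlaps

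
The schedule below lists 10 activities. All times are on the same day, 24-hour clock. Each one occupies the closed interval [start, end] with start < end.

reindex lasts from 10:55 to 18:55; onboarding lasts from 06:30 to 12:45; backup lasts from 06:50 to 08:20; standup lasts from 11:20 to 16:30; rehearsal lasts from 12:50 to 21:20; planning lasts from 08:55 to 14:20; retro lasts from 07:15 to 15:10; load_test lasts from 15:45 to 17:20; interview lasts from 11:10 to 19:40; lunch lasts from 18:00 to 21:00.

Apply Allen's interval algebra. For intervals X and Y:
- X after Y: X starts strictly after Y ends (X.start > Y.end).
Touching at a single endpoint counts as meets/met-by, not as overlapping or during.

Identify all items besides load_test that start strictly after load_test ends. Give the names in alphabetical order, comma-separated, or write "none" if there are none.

Target load_test = [15:45, 17:20].
backup [06:50, 08:20] → before → no.
interview [11:10, 19:40] → contains → no.
lunch [18:00, 21:00] → after → yes.
onboarding [06:30, 12:45] → before → no.
planning [08:55, 14:20] → before → no.
rehearsal [12:50, 21:20] → contains → no.
reindex [10:55, 18:55] → contains → no.
retro [07:15, 15:10] → before → no.
standup [11:20, 16:30] → overlaps → no.
Result: lunch.

lunch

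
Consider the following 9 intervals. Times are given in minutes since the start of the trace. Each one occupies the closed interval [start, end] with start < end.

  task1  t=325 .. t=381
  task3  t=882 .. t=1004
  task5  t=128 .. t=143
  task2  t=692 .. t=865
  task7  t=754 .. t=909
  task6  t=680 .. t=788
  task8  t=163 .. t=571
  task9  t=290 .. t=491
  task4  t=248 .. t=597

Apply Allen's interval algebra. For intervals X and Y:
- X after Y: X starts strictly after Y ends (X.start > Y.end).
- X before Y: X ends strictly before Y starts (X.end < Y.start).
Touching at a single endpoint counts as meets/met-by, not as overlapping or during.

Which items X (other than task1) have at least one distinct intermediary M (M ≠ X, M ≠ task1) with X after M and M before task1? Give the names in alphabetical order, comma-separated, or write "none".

Target task1 = [t=325, t=381].
Intermediaries M with M before task1: task5.
Via task5 — items with X after task5: task2, task3, task4, task6, task7, task8, task9.
Union: task2, task3, task4, task6, task7, task8, task9.

task2, task3, task4, task6, task7, task8, task9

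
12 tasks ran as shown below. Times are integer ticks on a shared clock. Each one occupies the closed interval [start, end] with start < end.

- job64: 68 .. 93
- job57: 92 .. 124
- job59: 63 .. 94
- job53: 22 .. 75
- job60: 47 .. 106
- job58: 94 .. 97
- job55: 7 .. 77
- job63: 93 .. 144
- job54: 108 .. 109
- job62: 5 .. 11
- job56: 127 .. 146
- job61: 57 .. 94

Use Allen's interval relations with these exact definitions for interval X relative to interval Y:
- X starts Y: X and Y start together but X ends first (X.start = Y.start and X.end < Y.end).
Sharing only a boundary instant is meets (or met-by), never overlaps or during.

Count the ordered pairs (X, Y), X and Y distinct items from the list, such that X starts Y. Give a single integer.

0

Checking all 132 ordered pairs for relation 'starts'; matching pairs in alphabetical order:
No pair satisfies it.
Count: 0.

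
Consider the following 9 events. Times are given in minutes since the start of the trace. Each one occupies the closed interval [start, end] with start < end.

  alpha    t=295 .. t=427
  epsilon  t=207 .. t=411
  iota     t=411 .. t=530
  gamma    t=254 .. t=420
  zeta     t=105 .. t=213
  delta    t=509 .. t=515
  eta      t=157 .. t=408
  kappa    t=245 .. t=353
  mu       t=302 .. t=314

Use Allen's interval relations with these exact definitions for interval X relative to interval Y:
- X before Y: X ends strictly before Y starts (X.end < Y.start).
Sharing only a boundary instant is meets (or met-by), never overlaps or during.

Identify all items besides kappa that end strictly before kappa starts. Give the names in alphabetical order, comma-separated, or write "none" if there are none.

Target kappa = [t=245, t=353].
alpha [t=295, t=427] → overlapped-by → no.
delta [t=509, t=515] → after → no.
epsilon [t=207, t=411] → contains → no.
eta [t=157, t=408] → contains → no.
gamma [t=254, t=420] → overlapped-by → no.
iota [t=411, t=530] → after → no.
mu [t=302, t=314] → during → no.
zeta [t=105, t=213] → before → yes.
Result: zeta.

zeta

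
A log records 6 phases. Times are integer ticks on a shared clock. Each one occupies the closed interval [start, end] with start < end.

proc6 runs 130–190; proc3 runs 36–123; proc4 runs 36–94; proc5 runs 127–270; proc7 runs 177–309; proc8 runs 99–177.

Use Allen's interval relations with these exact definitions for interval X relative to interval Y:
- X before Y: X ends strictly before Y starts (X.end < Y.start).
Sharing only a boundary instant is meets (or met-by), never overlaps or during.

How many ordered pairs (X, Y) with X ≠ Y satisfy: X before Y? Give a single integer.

7

Checking all 30 ordered pairs for relation 'before'; matching pairs in alphabetical order:
(proc3, proc5): proc3 before proc5 ✓
(proc3, proc6): proc3 before proc6 ✓
(proc3, proc7): proc3 before proc7 ✓
(proc4, proc5): proc4 before proc5 ✓
(proc4, proc6): proc4 before proc6 ✓
(proc4, proc7): proc4 before proc7 ✓
(proc4, proc8): proc4 before proc8 ✓
Count: 7.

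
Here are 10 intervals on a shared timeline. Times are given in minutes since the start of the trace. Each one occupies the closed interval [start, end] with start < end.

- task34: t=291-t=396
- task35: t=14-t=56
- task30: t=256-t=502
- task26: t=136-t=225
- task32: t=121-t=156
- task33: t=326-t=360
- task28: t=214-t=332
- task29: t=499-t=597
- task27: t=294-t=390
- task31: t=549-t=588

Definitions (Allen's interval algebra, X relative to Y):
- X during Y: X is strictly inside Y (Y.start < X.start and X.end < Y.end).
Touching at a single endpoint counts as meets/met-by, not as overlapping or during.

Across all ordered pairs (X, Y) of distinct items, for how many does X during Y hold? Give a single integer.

7

Checking all 90 ordered pairs for relation 'during'; matching pairs in alphabetical order:
(task27, task30): task27 during task30 ✓
(task27, task34): task27 during task34 ✓
(task31, task29): task31 during task29 ✓
(task33, task27): task33 during task27 ✓
(task33, task30): task33 during task30 ✓
(task33, task34): task33 during task34 ✓
(task34, task30): task34 during task30 ✓
Count: 7.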